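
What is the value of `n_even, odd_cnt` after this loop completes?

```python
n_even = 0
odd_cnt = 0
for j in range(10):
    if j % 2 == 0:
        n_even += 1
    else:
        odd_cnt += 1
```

Count evens and odds in range(10)
`n_even, odd_cnt` takes the values: (0, 0) → (1, 0) → (1, 1) → (2, 1) → (2, 2) → (3, 2) → (3, 3) → (4, 3) → (4, 4) → (5, 4) → (5, 5)

Answer: 5, 5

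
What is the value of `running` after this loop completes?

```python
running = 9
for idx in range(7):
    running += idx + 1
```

Start at 9, add 1 to 7 = 37
`running` takes the values: 9 → 10 → 12 → 15 → 19 → 24 → 30 → 37

Answer: 37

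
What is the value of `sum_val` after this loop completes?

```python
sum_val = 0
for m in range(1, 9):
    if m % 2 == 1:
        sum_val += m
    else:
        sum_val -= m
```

Add odd, subtract even
`sum_val` takes the values: 0 → 1 → -1 → 2 → -2 → 3 → -3 → 4 → -4

Answer: -4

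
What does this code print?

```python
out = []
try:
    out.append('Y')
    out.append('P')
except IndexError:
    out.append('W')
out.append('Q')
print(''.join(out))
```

Execution trace: 'Y' (try body) → 'P' (try body, no exception) → 'Q' (after the try/except). Output: YPQ

Answer: YPQ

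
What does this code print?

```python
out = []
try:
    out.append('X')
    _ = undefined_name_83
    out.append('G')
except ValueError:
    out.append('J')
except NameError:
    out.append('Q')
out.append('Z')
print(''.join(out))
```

Execution trace: 'X' (try body) → 'Q' (except NameError) → 'Z' (after the try/except). Output: XQZ

Answer: XQZ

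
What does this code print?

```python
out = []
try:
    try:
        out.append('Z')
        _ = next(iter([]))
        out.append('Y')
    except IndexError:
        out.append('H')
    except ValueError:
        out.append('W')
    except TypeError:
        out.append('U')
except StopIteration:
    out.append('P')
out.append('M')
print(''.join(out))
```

Execution trace: 'Z' (try body) → 'P' (outer except StopIteration) → 'M' (after the try/except). Output: ZPM

Answer: ZPM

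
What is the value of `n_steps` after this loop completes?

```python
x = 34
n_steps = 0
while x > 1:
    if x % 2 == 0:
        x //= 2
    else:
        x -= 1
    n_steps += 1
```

Steps to reduce 34 to 1
`n_steps` takes the values: 0 → 1 → 2 → 3 → 4 → 5 → 6

Answer: 6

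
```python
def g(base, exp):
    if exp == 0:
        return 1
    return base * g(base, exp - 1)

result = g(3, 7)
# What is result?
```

g(3, 7) = 3 * 3 * 3 * 3 * 3 * 3 * 3 = 2187

Answer: 2187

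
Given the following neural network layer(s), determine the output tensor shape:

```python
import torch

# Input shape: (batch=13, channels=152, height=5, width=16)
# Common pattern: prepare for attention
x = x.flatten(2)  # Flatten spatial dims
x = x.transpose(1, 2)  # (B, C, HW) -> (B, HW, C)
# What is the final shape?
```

Input: (13, 152, 5, 16) -> after flatten(2): (13, 152, 80) -> Output: (13, 80, 152)

Answer: (13, 80, 152)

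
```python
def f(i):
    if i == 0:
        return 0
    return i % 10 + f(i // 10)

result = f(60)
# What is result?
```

Sum of digits of 60: 0 + 6 = 6

Answer: 6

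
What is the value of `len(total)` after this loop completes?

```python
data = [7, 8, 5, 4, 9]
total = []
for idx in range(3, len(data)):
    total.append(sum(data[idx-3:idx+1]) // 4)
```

Number of 4-element averages
`total` takes the values: [] → [6] → [6, 6]
So `len(total)` = 2

Answer: 2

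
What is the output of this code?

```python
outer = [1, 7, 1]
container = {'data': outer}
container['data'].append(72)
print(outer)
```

Key concept: dict holds reference to list.
Step by step:
`outer = [1, 7, 1]` → outer = [1, 7, 1]
`container = {'data': outer}` → container = {'data': [1, 7, 1]}
`container['data'].append(72)` → outer = [1, 7, 1, 72]; container = {'data': [1, 7, 1, 72]}
`print(outer)` → prints [1, 7, 1, 72]

Answer: [1, 7, 1, 72]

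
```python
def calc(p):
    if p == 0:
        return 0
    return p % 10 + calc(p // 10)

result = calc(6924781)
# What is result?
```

Sum of digits of 6924781: 1 + 8 + 7 + 4 + 2 + 9 + 6 = 37

Answer: 37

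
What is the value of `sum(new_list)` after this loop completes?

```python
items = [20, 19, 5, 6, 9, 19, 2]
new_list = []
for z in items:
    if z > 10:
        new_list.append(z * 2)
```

Sum of doubled values > 10
`new_list` takes the values: [] → [40] → [40, 38] → [40, 38, 38]
So `sum(new_list)` = 116

Answer: 116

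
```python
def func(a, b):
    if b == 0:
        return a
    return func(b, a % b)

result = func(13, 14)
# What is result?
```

func(13, 14) -> func(14, 13) -> func(13, 1) -> func(1, 0) -> 1

Answer: 1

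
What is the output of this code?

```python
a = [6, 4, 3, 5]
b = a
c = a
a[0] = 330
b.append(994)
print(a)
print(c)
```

Key concept: multiple aliases.
Step by step:
`a = [6, 4, 3, 5]` → a = [6, 4, 3, 5]
`b = a` → b = [6, 4, 3, 5] (same object as a)
`c = a` → c = [6, 4, 3, 5] (same object as a, b)
`a[0] = 330` → a = [330, 4, 3, 5] (same object as b, c); b = [330, 4, 3, 5] (same object as a, c); c = [330, 4, 3, 5] (same object as a, b)
`b.append(994)` → a = [330, 4, 3, 5, 994] (same object as b, c); b = [330, 4, 3, 5, 994] (same object as a, c); c = [330, 4, 3, 5, 994] (same object as a, b)
`print(a)` → prints [330, 4, 3, 5, 994]
`print(c)` → prints [330, 4, 3, 5, 994]

Answer:
[330, 4, 3, 5, 994]
[330, 4, 3, 5, 994]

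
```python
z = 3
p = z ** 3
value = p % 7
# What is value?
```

Trace:
`z = 3` → z = 3
`p = z ** 3` → p = 27
`value = p % 7` → value = 6
So value = 6

Answer: 6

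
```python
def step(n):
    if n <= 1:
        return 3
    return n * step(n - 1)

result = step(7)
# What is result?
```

step(7) = 7 * 6 * 5 * 4 * 3 * 2 * 3 = 15120

Answer: 15120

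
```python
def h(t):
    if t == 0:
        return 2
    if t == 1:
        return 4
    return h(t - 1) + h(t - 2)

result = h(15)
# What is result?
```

Build up from base cases: h(0)=2, h(1)=4, h(2)=6, h(3)=10, h(4)=16, h(5)=26, h(6)=42, ..., h(15)=3194

Answer: 3194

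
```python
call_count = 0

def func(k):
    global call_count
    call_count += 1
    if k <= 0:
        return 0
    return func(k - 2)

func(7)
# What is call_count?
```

Linear recursion stepping by 2: 5 calls from k=7 down to ≤0.

Answer: 5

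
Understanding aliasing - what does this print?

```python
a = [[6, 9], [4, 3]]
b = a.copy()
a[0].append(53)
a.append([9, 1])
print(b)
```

Key concept: shallow copy with nested lists.
Step by step:
`a = [[6, 9], [4, 3]]` → a = [[6, 9], [4, 3]]
`b = a.copy()` → b = [[6, 9], [4, 3]]
`a[0].append(53)` → a = [[6, 9, 53], [4, 3]]; b = [[6, 9, 53], [4, 3]]
`a.append([9, 1])` → a = [[6, 9, 53], [4, 3], [9, 1]]
`print(b)` → prints [[6, 9, 53], [4, 3]]

Answer: [[6, 9, 53], [4, 3]]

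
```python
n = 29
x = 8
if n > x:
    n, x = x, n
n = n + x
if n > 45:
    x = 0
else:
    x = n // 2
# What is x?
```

Trace:
`n = 29` → n = 29
`x = 8` → x = 8
`if n > x: ...` → n > x is True → n = 8; x = 29
`n = n + x` → n = 37
`if n > 45: ...` → n > 45 is False, take else branch → x = 18
So x = 18

Answer: 18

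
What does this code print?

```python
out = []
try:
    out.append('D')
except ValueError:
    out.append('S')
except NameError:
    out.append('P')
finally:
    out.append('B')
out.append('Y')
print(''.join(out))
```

Execution trace: 'D' (try body, no exception) → 'B' (finally) → 'Y' (after the try/except). Output: DBY

Answer: DBY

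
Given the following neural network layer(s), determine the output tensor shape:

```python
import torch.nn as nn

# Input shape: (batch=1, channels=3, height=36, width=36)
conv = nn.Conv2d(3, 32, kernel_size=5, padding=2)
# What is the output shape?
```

Input: (1, 3, 36, 36) -> Output: (1, 32, 36, 36)

Answer: (1, 32, 36, 36)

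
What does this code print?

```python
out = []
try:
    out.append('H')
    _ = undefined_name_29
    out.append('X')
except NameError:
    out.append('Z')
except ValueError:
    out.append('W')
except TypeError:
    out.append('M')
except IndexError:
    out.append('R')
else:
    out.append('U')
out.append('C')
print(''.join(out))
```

Execution trace: 'H' (try body) → 'Z' (except NameError) → 'C' (after the try/except). Output: HZC

Answer: HZC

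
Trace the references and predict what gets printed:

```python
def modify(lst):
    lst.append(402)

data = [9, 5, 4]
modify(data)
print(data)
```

Key concept: function modifies passed list.
Step by step:
`data = [9, 5, 4]` → data = [9, 5, 4]
`modify(data)` → data = [9, 5, 4, 402]
`print(data)` → prints [9, 5, 4, 402]

Answer: [9, 5, 4, 402]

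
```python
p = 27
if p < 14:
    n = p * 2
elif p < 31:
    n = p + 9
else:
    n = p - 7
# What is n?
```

Trace:
`p = 27` → p = 27
`if p < 14: ...` → p < 14 is False, p < 31 is True → n = 36
So n = 36

Answer: 36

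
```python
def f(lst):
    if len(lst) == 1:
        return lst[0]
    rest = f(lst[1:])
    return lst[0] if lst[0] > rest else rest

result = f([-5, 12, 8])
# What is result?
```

Recursive max over [-5, 12, 8] = 12

Answer: 12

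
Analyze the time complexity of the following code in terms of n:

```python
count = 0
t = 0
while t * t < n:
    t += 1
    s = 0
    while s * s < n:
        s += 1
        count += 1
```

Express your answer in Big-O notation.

Each loop level contributes: √n × √n. Multiplying the contributions gives O(n).

Answer: O(n)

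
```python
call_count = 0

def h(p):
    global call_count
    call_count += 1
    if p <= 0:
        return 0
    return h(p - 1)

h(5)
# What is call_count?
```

Linear recursion stepping by 1: 6 calls from p=5 down to ≤0.

Answer: 6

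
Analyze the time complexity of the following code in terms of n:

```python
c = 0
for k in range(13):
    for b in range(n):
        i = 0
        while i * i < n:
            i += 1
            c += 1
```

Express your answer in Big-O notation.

Each loop level contributes: 1 × n × √n. Multiplying the contributions gives O(n√n).

Answer: O(n√n)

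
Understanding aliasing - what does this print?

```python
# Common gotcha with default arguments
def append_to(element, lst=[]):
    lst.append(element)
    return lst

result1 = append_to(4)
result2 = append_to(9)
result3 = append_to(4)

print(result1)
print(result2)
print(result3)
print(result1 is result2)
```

Key concept: mutable default argument gotcha.
Step by step:
`result1 = append_to(4)` → result1 = [4]
`result2 = append_to(9)` → result1 = [4, 9] (same object as result2); result2 = [4, 9] (same object as result1)
`result3 = append_to(4)` → result1 = [4, 9, 4] (same object as result2, result3); result2 = [4, 9, 4] (same object as result1, result3); result3 = [4, 9, 4] (same object as result1, result2)
`print(result1)` → prints [4, 9, 4]
`print(result2)` → prints [4, 9, 4]
`print(result3)` → prints [4, 9, 4]
`print(result1 is result2)` → prints True

Answer:
[4, 9, 4]
[4, 9, 4]
[4, 9, 4]
True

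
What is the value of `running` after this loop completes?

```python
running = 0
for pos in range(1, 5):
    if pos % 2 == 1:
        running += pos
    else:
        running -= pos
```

Add odd, subtract even
`running` takes the values: 0 → 1 → -1 → 2 → -2

Answer: -2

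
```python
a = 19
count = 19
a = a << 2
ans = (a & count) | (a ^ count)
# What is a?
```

Trace:
`a = 19` → a = 19
`count = 19` → count = 19
`a = a << 2` → a = 76
`ans = (a & count) | (a ^ count)` → ans = 95
So a = 76

Answer: 76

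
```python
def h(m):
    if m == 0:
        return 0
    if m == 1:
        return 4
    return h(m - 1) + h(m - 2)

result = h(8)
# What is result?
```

Build up from base cases: h(0)=0, h(1)=4, h(2)=4, h(3)=8, h(4)=12, h(5)=20, h(6)=32, ..., h(8)=84

Answer: 84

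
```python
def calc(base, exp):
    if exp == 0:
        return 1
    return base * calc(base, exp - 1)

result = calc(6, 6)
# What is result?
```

calc(6, 6) = 6 * 6 * 6 * 6 * 6 * 6 = 46656

Answer: 46656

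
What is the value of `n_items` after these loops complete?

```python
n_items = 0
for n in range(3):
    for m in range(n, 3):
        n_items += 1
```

Upper triangle: 3 + 2 + ... + 1
`n_items` takes the values: 0 → 1 → 2 → 3 → 4 → 5 → 6

Answer: 6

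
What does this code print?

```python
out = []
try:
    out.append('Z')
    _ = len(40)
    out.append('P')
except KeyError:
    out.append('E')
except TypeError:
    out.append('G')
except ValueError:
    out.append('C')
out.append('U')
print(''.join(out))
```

Execution trace: 'Z' (try body) → 'G' (except TypeError) → 'U' (after the try/except). Output: ZGU

Answer: ZGU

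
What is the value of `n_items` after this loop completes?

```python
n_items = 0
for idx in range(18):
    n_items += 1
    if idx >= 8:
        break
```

Loop breaks when idx reaches 8, n_items is 9
`n_items` takes the values: 0 → 1 → 2 → 3 → 4 → 5 → 6 → 7 → 8 → 9

Answer: 9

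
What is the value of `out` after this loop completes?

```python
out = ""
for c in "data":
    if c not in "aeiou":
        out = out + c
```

Remove vowels from 'data'
`out` takes the values: "" → "d" → "dt"

Answer: "dt"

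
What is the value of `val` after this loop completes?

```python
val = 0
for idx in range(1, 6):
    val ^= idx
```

XOR of 1 to 5
`val` takes the values: 0 → 1 → 3 → 0 → 4 → 1

Answer: 1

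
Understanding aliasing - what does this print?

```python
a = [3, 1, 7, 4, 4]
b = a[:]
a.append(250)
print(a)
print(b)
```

Key concept: slice [:] creates copy.
Step by step:
`a = [3, 1, 7, 4, 4]` → a = [3, 1, 7, 4, 4]
`b = a[:]` → b = [3, 1, 7, 4, 4]
`a.append(250)` → a = [3, 1, 7, 4, 4, 250]
`print(a)` → prints [3, 1, 7, 4, 4, 250]
`print(b)` → prints [3, 1, 7, 4, 4]

Answer:
[3, 1, 7, 4, 4, 250]
[3, 1, 7, 4, 4]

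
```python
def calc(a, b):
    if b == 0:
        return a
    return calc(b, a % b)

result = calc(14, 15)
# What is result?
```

calc(14, 15) -> calc(15, 14) -> calc(14, 1) -> calc(1, 0) -> 1

Answer: 1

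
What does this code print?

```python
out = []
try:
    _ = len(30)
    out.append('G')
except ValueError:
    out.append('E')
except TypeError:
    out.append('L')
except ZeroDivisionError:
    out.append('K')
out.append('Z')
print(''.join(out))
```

Execution trace: 'L' (except TypeError) → 'Z' (after the try/except). Output: LZ

Answer: LZ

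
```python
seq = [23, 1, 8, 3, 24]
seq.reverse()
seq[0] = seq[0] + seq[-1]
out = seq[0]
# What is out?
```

Trace:
`seq = [23, 1, 8, 3, 24]` → seq = [23, 1, 8, 3, 24]
`seq.reverse()` → seq = [24, 3, 8, 1, 23]
`seq[0] = seq[0] + seq[-1]` → seq = [47, 3, 8, 1, 23]
`out = seq[0]` → out = 47
So out = 47

Answer: 47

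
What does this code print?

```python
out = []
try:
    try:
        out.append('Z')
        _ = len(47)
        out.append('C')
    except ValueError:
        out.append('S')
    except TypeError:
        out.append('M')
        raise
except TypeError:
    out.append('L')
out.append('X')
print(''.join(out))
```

Execution trace: 'Z' (inner try body) → 'M' (inner except TypeError) → 'L' (outer except TypeError) → 'X' (after the try/except). Output: ZMLX

Answer: ZMLX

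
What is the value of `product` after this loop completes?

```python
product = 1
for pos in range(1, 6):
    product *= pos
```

5! = 120
`product` takes the values: 1 → 2 → 6 → 24 → 120

Answer: 120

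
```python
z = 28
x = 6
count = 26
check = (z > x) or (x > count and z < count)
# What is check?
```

Trace:
`z = 28` → z = 28
`x = 6` → x = 6
`count = 26` → count = 26
`check = (z > x) or (x > count and z < count)` → check = True
So check = True

Answer: True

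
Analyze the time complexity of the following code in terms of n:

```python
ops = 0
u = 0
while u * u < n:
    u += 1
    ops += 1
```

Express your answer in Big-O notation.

Each loop level contributes: √n. Multiplying the contributions gives O(√n).

Answer: O(√n)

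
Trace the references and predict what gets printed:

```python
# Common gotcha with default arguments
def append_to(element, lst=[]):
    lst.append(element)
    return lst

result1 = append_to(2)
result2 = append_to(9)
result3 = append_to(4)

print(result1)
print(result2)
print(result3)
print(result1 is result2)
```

Key concept: mutable default argument gotcha.
Step by step:
`result1 = append_to(2)` → result1 = [2]
`result2 = append_to(9)` → result1 = [2, 9] (same object as result2); result2 = [2, 9] (same object as result1)
`result3 = append_to(4)` → result1 = [2, 9, 4] (same object as result2, result3); result2 = [2, 9, 4] (same object as result1, result3); result3 = [2, 9, 4] (same object as result1, result2)
`print(result1)` → prints [2, 9, 4]
`print(result2)` → prints [2, 9, 4]
`print(result3)` → prints [2, 9, 4]
`print(result1 is result2)` → prints True

Answer:
[2, 9, 4]
[2, 9, 4]
[2, 9, 4]
True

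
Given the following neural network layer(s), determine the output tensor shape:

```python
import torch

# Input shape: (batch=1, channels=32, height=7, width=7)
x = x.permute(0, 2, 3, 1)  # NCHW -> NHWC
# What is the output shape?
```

Input: (1, 32, 7, 7) -> Output: (1, 7, 7, 32)

Answer: (1, 7, 7, 32)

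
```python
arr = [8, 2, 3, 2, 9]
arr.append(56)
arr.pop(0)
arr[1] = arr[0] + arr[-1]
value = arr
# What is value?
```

Trace:
`arr = [8, 2, 3, 2, 9]` → arr = [8, 2, 3, 2, 9]
`arr.append(56)` → arr = [8, 2, 3, 2, 9, 56]
`arr.pop(0)` → arr = [2, 3, 2, 9, 56]
`arr[1] = arr[0] + arr[-1]` → arr = [2, 58, 2, 9, 56]
`value = arr` → value = [2, 58, 2, 9, 56]
So value = [2, 58, 2, 9, 56]

Answer: [2, 58, 2, 9, 56]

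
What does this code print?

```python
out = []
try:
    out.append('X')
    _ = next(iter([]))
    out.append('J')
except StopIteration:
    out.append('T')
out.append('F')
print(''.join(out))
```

Execution trace: 'X' (try body) → 'T' (except StopIteration) → 'F' (after the try/except). Output: XTF

Answer: XTF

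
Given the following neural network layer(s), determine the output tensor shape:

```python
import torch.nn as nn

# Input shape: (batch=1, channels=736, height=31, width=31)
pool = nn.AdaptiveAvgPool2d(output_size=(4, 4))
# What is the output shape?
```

Input: (1, 736, 31, 31) -> Output: (1, 736, 4, 4)

Answer: (1, 736, 4, 4)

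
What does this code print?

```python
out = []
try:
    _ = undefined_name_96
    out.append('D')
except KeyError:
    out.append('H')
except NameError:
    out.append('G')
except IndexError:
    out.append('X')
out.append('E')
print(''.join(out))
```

Execution trace: 'G' (except NameError) → 'E' (after the try/except). Output: GE

Answer: GE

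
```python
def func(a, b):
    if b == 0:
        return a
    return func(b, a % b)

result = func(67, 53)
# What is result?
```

func(67, 53) -> func(53, 14) -> func(14, 11) -> func(11, 3) -> func(3, 2) -> func(2, 1) -> func(1, 0) -> 1

Answer: 1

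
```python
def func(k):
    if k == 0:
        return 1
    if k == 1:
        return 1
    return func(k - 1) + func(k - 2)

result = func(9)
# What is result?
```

Build up from base cases: func(0)=1, func(1)=1, func(2)=2, func(3)=3, func(4)=5, func(5)=8, func(6)=13, ..., func(9)=55

Answer: 55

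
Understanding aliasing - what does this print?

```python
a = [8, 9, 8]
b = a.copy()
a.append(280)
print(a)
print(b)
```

Key concept: list.copy() creates independent copy.
Step by step:
`a = [8, 9, 8]` → a = [8, 9, 8]
`b = a.copy()` → b = [8, 9, 8]
`a.append(280)` → a = [8, 9, 8, 280]
`print(a)` → prints [8, 9, 8, 280]
`print(b)` → prints [8, 9, 8]

Answer:
[8, 9, 8, 280]
[8, 9, 8]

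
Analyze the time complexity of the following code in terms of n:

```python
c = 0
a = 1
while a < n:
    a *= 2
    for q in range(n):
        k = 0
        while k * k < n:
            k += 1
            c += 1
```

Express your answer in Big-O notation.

Each loop level contributes: log n × n × √n. Multiplying the contributions gives O(n√n log n).

Answer: O(n√n log n)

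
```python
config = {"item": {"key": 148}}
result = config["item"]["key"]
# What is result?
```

Trace:
`config = {"item": {"key": 148}}` → config = {'item': {'key': 148}}
`result = config["item"]["key"]` → result = 148
So result = 148

Answer: 148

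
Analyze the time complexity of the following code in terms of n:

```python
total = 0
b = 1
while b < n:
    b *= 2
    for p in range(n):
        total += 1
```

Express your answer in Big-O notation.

Each loop level contributes: log n × n. Multiplying the contributions gives O(n log n).

Answer: O(n log n)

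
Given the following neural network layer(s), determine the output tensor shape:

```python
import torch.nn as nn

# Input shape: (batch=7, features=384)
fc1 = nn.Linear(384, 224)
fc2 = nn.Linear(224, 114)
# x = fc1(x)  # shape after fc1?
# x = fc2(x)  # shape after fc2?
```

Input: (7, 384) -> after fc1: (7, 224) -> Output: (7, 114)

Answer: (7, 114)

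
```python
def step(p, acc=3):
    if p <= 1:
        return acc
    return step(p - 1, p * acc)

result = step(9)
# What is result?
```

Accumulator trace (n, acc): (9, 3) -> (8, 27) -> (7, 216) -> (6, 1512) -> (5, 9072) -> (4, 45360) -> (3, 181440) -> (2, 544320) -> (1, 1088640) -> return 1088640

Answer: 1088640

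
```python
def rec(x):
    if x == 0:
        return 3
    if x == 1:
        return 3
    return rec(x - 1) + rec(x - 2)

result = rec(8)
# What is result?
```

Build up from base cases: rec(0)=3, rec(1)=3, rec(2)=6, rec(3)=9, rec(4)=15, rec(5)=24, rec(6)=39, ..., rec(8)=102

Answer: 102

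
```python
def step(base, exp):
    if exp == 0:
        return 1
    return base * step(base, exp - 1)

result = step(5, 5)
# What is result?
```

step(5, 5) = 5 * 5 * 5 * 5 * 5 = 3125

Answer: 3125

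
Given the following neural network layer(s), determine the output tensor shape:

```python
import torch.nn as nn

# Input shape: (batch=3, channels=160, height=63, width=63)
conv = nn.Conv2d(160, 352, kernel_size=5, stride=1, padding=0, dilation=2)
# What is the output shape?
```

Input: (3, 160, 63, 63) -> Output: (3, 352, 55, 55)

Answer: (3, 352, 55, 55)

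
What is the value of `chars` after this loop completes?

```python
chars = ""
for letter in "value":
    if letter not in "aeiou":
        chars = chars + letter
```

Remove vowels from 'value'
`chars` takes the values: "" → "v" → "vl"

Answer: "vl"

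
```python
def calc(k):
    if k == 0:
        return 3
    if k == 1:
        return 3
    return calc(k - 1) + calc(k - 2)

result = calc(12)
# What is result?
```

Build up from base cases: calc(0)=3, calc(1)=3, calc(2)=6, calc(3)=9, calc(4)=15, calc(5)=24, calc(6)=39, ..., calc(12)=699

Answer: 699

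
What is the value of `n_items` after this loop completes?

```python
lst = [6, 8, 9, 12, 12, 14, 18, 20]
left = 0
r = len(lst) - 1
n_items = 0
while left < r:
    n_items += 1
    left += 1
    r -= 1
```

Iterations until pointers meet (list length 8)
`n_items` takes the values: 0 → 1 → 2 → 3 → 4

Answer: 4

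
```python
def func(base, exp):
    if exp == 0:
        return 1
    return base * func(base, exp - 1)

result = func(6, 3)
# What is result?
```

func(6, 3) = 6 * 6 * 6 = 216

Answer: 216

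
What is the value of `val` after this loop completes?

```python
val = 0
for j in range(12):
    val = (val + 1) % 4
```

Increment mod 4, 12 times = 0
`val` takes the values: 0 → 1 → 2 → 3 → 0 → 1 → 2 → 3 → 0 → 1 → 2 → 3 → 0

Answer: 0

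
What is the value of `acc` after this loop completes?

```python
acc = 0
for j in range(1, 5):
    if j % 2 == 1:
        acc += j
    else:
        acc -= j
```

Add odd, subtract even
`acc` takes the values: 0 → 1 → -1 → 2 → -2

Answer: -2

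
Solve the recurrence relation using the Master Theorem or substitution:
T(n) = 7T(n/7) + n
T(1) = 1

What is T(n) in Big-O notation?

By Master Theorem: a=7, b=7, f(n)=n. Since log_7(7) = 1 and f(n) = Θ(n^1), Case 2 applies. T(n) = O(n log n).

Answer: O(n log n)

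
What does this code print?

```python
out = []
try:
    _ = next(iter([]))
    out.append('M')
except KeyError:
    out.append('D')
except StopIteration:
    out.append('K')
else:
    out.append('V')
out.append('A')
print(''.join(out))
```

Execution trace: 'K' (except StopIteration) → 'A' (after the try/except). Output: KA

Answer: KA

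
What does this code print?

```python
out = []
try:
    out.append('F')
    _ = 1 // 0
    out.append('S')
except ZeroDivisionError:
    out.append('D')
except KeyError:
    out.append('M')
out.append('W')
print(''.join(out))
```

Execution trace: 'F' (try body) → 'D' (except ZeroDivisionError) → 'W' (after the try/except). Output: FDW

Answer: FDW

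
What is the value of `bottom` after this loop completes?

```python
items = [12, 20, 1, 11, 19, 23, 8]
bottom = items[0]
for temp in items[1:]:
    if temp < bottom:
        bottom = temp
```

Minimum of [12, 20, 1, 11, 19, 23, 8]
`bottom` takes the values: 12 → 1

Answer: 1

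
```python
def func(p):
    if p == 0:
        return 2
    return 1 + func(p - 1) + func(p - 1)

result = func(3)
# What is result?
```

func(p) = 1 + 2·func(p-1), func(0)=2. Closed form: (2+1)·2^3 - 1 = 23.

Answer: 23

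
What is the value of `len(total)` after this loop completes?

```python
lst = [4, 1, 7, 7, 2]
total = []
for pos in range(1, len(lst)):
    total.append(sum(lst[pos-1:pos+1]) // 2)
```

Number of 2-element averages
`total` takes the values: [] → [2] → [2, 4] → [2, 4, 7] → [2, 4, 7, 4]
So `len(total)` = 4

Answer: 4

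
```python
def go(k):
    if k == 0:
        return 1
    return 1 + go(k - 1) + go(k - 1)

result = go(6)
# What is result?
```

go(k) = 1 + 2·go(k-1), go(0)=1. Closed form: (1+1)·2^6 - 1 = 127.

Answer: 127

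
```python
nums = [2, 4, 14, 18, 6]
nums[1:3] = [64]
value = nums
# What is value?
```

Trace:
`nums = [2, 4, 14, 18, 6]` → nums = [2, 4, 14, 18, 6]
`nums[1:3] = [64]` → nums = [2, 64, 18, 6]
`value = nums` → value = [2, 64, 18, 6]
So value = [2, 64, 18, 6]

Answer: [2, 64, 18, 6]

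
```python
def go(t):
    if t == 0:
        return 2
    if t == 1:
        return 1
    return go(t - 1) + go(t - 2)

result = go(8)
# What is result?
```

Build up from base cases: go(0)=2, go(1)=1, go(2)=3, go(3)=4, go(4)=7, go(5)=11, go(6)=18, ..., go(8)=47

Answer: 47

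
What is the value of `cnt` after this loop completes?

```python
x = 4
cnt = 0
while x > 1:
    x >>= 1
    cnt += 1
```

Count right shifts until 1
`cnt` takes the values: 0 → 1 → 2

Answer: 2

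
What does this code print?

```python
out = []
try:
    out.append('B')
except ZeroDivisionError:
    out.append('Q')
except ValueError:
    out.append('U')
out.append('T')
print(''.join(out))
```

Execution trace: 'B' (try body, no exception) → 'T' (after the try/except). Output: BT

Answer: BT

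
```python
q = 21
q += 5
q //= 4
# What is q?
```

Trace:
`q = 21` → q = 21
`q += 5` → q = 26
`q //= 4` → q = 6
So q = 6

Answer: 6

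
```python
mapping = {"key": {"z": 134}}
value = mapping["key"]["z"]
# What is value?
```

Trace:
`mapping = {"key": {"z": 134}}` → mapping = {'key': {'z': 134}}
`value = mapping["key"]["z"]` → value = 134
So value = 134

Answer: 134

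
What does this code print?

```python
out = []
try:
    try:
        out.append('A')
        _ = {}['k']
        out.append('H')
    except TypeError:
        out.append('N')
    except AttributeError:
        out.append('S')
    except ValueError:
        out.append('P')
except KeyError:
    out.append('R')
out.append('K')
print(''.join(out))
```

Execution trace: 'A' (try body) → 'R' (outer except KeyError) → 'K' (after the try/except). Output: ARK

Answer: ARK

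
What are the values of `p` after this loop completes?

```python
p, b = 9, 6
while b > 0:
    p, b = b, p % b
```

GCD of 9 and 6
`p` takes the values: 9 → 6 → 3

Answer: 3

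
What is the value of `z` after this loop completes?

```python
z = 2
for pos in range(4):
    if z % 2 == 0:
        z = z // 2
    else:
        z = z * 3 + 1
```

Collatz-style transformation from 2
`z` takes the values: 2 → 1 → 4 → 2 → 1

Answer: 1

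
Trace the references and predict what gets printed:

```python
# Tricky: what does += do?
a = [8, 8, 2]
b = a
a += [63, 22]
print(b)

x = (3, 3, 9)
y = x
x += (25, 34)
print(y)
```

Key concept: += behavior differs for mutable vs immutable.
Step by step:
`a = [8, 8, 2]` → a = [8, 8, 2]
`b = a` → b = [8, 8, 2] (same object as a)
`a += [63, 22]` → a = [8, 8, 2, 63, 22] (same object as b); b = [8, 8, 2, 63, 22] (same object as a)
`print(b)` → prints [8, 8, 2, 63, 22]
`x = (3, 3, 9)` → x = (3, 3, 9)
`y = x` → y = (3, 3, 9)
`x += (25, 34)` → x = (3, 3, 9, 25, 34)
`print(y)` → prints (3, 3, 9)

Answer:
[8, 8, 2, 63, 22]
(3, 3, 9)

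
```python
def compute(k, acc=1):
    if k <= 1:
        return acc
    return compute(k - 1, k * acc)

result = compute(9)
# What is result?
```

Accumulator trace (n, acc): (9, 1) -> (8, 9) -> (7, 72) -> (6, 504) -> (5, 3024) -> (4, 15120) -> (3, 60480) -> (2, 181440) -> (1, 362880) -> return 362880

Answer: 362880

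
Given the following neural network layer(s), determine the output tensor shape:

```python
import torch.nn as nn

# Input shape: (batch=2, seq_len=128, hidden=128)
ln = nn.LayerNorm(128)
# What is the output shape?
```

Input: (2, 128, 128) -> Output: (2, 128, 128)

Answer: (2, 128, 128)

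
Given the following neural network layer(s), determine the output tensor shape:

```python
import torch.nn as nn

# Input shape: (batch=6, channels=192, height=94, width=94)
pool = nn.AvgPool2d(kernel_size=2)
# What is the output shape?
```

Input: (6, 192, 94, 94) -> Output: (6, 192, 47, 47)

Answer: (6, 192, 47, 47)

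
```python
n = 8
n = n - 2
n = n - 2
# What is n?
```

Trace:
`n = 8` → n = 8
`n = n - 2` → n = 6
`n = n - 2` → n = 4
So n = 4

Answer: 4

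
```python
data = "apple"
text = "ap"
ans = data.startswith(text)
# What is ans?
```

Trace:
`data = "apple"` → data = 'apple'
`text = "ap"` → text = 'ap'
`ans = data.startswith(text)` → ans = True
So ans = True

Answer: True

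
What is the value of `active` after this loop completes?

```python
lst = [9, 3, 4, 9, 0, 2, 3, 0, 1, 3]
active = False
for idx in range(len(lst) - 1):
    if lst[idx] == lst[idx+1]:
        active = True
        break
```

Check consecutive duplicates in [9, 3, 4, 9, 0, 2, 3, 0, 1, 3]
`active` takes the values: False

Answer: False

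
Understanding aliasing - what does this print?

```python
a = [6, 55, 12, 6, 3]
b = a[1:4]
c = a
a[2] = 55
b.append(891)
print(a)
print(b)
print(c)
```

Key concept: slice vs alias.
Step by step:
`a = [6, 55, 12, 6, 3]` → a = [6, 55, 12, 6, 3]
`b = a[1:4]` → b = [55, 12, 6]
`c = a` → c = [6, 55, 12, 6, 3] (same object as a)
`a[2] = 55` → a = [6, 55, 55, 6, 3] (same object as c); c = [6, 55, 55, 6, 3] (same object as a)
`b.append(891)` → b = [55, 12, 6, 891]
`print(a)` → prints [6, 55, 55, 6, 3]
`print(b)` → prints [55, 12, 6, 891]
`print(c)` → prints [6, 55, 55, 6, 3]

Answer:
[6, 55, 55, 6, 3]
[55, 12, 6, 891]
[6, 55, 55, 6, 3]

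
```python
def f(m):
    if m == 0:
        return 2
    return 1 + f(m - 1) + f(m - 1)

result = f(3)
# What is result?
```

f(m) = 1 + 2·f(m-1), f(0)=2. Closed form: (2+1)·2^3 - 1 = 23.

Answer: 23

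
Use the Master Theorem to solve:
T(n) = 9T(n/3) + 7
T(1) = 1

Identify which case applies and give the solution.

a=9, b=3, f(n)=7. log_3(9) = 2. Since c=0 < 2, Case 1 applies: T(n) = Θ(n^log_b(a)) = O(n^2).

Answer: O(n^2) - Case 1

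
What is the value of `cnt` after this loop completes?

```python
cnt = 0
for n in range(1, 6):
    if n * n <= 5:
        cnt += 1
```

Count numbers where n² ≤ 5
`cnt` takes the values: 0 → 1 → 2

Answer: 2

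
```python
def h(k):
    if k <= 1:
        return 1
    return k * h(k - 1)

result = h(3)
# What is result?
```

h(3) = 3 * 2 * 1 = 6

Answer: 6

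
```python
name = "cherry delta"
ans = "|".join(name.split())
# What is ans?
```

Trace:
`name = "cherry delta"` → name = 'cherry delta'
`ans = "|".join(name.split())` → ans = 'cherry|delta'
So ans = 'cherry|delta'

Answer: 'cherry|delta'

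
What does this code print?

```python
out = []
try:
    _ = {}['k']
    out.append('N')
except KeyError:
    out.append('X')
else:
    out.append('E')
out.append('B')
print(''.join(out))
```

Execution trace: 'X' (except KeyError) → 'B' (after the try/except). Output: XB

Answer: XB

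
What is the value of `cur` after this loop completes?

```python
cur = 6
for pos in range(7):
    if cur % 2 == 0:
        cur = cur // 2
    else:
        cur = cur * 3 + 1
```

Collatz-style transformation from 6
`cur` takes the values: 6 → 3 → 10 → 5 → 16 → 8 → 4 → 2

Answer: 2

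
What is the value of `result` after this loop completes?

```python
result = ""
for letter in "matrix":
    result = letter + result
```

Reverse 'matrix'
`result` takes the values: "" → "m" → "am" → "tam" → "rtam" → "irtam" → "xirtam"

Answer: "xirtam"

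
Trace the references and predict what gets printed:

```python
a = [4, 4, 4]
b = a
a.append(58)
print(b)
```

Key concept: basic list aliasing.
Step by step:
`a = [4, 4, 4]` → a = [4, 4, 4]
`b = a` → b = [4, 4, 4] (same object as a)
`a.append(58)` → a = [4, 4, 4, 58] (same object as b); b = [4, 4, 4, 58] (same object as a)
`print(b)` → prints [4, 4, 4, 58]

Answer: [4, 4, 4, 58]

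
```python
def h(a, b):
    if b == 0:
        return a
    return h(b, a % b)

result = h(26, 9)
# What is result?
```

h(26, 9) -> h(9, 8) -> h(8, 1) -> h(1, 0) -> 1

Answer: 1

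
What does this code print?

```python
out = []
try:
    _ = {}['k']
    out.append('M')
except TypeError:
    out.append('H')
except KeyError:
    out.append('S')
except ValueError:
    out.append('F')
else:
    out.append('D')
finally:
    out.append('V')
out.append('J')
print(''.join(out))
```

Execution trace: 'S' (except KeyError) → 'V' (finally) → 'J' (after the try/except). Output: SVJ

Answer: SVJ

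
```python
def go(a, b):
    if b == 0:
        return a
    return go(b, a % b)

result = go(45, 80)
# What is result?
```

go(45, 80) -> go(80, 45) -> go(45, 35) -> go(35, 10) -> go(10, 5) -> go(5, 0) -> 5

Answer: 5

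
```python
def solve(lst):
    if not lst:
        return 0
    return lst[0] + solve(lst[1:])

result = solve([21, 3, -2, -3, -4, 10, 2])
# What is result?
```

21 + 3 + (-2) + (-3) + (-4) + 10 + 2 + 0 = 27

Answer: 27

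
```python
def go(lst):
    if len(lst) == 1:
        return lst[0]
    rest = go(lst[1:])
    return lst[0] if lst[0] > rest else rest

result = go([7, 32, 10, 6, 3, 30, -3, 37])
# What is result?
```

Recursive max over [7, 32, 10, 6, 3, 30, -3, 37] = 37

Answer: 37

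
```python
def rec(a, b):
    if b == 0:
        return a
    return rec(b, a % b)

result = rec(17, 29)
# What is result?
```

rec(17, 29) -> rec(29, 17) -> rec(17, 12) -> rec(12, 5) -> rec(5, 2) -> rec(2, 1) -> rec(1, 0) -> 1

Answer: 1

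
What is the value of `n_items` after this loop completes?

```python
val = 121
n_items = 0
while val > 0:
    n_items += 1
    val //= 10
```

Count digits by repeated division by 10
`n_items` takes the values: 0 → 1 → 2 → 3

Answer: 3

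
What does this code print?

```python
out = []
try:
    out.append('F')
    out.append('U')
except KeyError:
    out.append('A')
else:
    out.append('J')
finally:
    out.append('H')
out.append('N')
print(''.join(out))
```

Execution trace: 'F' (try body) → 'U' (try body, no exception) → 'J' (else) → 'H' (finally) → 'N' (after the try/except). Output: FUJHN

Answer: FUJHN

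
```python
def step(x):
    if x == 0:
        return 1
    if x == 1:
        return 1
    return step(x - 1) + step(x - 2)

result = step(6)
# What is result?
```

Build up from base cases: step(0)=1, step(1)=1, step(2)=2, step(3)=3, step(4)=5, step(5)=8, step(6)=13

Answer: 13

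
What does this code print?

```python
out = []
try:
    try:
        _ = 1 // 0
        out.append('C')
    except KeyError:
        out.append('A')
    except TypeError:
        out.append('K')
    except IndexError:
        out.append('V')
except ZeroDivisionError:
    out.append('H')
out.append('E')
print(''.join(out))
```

Execution trace: 'H' (outer except ZeroDivisionError) → 'E' (after the try/except). Output: HE

Answer: HE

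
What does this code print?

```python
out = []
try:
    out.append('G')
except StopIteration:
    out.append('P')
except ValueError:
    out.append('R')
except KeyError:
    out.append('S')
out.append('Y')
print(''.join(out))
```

Execution trace: 'G' (try body, no exception) → 'Y' (after the try/except). Output: GY

Answer: GY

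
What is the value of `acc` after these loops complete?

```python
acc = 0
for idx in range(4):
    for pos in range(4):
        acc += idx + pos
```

Sum of all idx+pos for idx,pos in 4x4
`acc` takes the values: 0 → 1 → 3 → 6 → 7 → 9 → 12 → 16 → 18 → 21 → 25 → 30 → 33 → 37 → 42 → 48

Answer: 48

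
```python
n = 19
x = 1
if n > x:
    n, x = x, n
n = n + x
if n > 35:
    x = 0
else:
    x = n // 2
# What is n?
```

Trace:
`n = 19` → n = 19
`x = 1` → x = 1
`if n > x: ...` → n > x is True → n = 1; x = 19
`n = n + x` → n = 20
`if n > 35: ...` → n > 35 is False, take else branch → x = 10
So n = 20

Answer: 20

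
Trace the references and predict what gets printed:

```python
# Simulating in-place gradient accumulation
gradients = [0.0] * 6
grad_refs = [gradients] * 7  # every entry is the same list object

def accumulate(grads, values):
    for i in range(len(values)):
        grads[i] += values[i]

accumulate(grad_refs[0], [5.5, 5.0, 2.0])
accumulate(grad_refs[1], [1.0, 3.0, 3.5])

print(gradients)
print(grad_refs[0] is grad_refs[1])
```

Key concept: gradient accumulation aliasing.
Step by step:
`gradients = [0.0] * 6` → gradients = [0.0, 0.0, 0.0, 0.0, 0.0, 0.0]
`grad_refs = [gradients] * 7` → grad_refs = [[0.0, 0.0, 0.0, 0.0, 0.0, 0.0], [0.0, 0.0, 0.0, 0.0, 0.0, 0.0], [0.0, 0.0, 0.0, 0.0, 0.0, 0.0], [0.0, 0.0, 0.0, 0.0, 0.0, 0.0], [0.0, 0.0, 0.0, 0.0, 0.0, 0.0], [0.0, 0.0, 0.0, 0.0, 0.0, 0.0], [0.0, 0.0, 0.0, 0.0, 0.0, 0.0]]
`accumulate(grad_refs[0], [5.5, 5.0, 2.0])` → gradients = [5.5, 5.0, 2.0, 0.0, 0.0, 0.0]; grad_refs = [[5.5, 5.0, 2.0, 0.0, 0.0, 0.0], [5.5, 5.0, 2.0, 0.0, 0.0, 0.0], [5.5, 5.0, 2.0, 0.0, 0.0, 0.0], [5.5, 5.0, 2.0, 0.0, 0.0, 0.0], [5.5, 5.0, 2.0, 0.0, 0.0, 0.0], [5.5, 5.0, 2.0, 0.0, 0.0, 0.0], [5.5, 5.0, 2.0, 0.0, 0.0, 0.0]]
`accumulate(grad_refs[1], [1.0, 3.0, 3.5])` → gradients = [6.5, 8.0, 5.5, 0.0, 0.0, 0.0]; grad_refs = [[6.5, 8.0, 5.5, 0.0, 0.0, 0.0], [6.5, 8.0, 5.5, 0.0, 0.0, 0.0], [6.5, 8.0, 5.5, 0.0, 0.0, 0.0], [6.5, 8.0, 5.5, 0.0, 0.0, 0.0], [6.5, 8.0, 5.5, 0.0, 0.0, 0.0], [6.5, 8.0, 5.5, 0.0, 0.0, 0.0], [6.5, 8.0, 5.5, 0.0, 0.0, 0.0]]
`print(gradients)` → prints [6.5, 8.0, 5.5, 0.0, 0.0, 0.0]
`print(grad_refs[0] is grad_refs[1])` → prints True

Answer:
[6.5, 8.0, 5.5, 0.0, 0.0, 0.0]
True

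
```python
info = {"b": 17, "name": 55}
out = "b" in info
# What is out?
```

Trace:
`info = {"b": 17, "name": 55}` → info = {'b': 17, 'name': 55}
`out = "b" in info` → out = True
So out = True

Answer: True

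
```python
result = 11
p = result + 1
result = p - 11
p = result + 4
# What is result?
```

Trace:
`result = 11` → result = 11
`p = result + 1` → p = 12
`result = p - 11` → result = 1
`p = result + 4` → p = 5
So result = 1

Answer: 1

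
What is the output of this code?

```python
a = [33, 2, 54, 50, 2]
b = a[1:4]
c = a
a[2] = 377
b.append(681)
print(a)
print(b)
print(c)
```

Key concept: slice vs alias.
Step by step:
`a = [33, 2, 54, 50, 2]` → a = [33, 2, 54, 50, 2]
`b = a[1:4]` → b = [2, 54, 50]
`c = a` → c = [33, 2, 54, 50, 2] (same object as a)
`a[2] = 377` → a = [33, 2, 377, 50, 2] (same object as c); c = [33, 2, 377, 50, 2] (same object as a)
`b.append(681)` → b = [2, 54, 50, 681]
`print(a)` → prints [33, 2, 377, 50, 2]
`print(b)` → prints [2, 54, 50, 681]
`print(c)` → prints [33, 2, 377, 50, 2]

Answer:
[33, 2, 377, 50, 2]
[2, 54, 50, 681]
[33, 2, 377, 50, 2]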